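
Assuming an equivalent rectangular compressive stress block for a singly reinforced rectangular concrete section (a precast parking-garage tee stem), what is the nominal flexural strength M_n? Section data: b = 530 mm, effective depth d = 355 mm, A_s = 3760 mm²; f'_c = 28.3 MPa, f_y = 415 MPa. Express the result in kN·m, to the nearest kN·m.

T = A_s f_y = 3760 × 415 = 1560400 N = 1560.4 kN.
From C = T: a = T/(0.85 f'_c b) = 1560400/(0.85 × 28.3 × 530) = 122.39 mm.
M_n = T(d − a/2) = 1560.4 kN × (355 − 61.195) mm = 458.45 kN·m.

M_n ≈ 458 kN·m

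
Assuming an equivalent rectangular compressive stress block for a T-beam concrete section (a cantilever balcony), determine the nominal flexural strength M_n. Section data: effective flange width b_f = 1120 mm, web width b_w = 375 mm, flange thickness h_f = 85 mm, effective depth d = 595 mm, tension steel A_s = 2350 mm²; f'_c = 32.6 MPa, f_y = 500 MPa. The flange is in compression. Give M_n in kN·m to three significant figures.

Tension: T = A_s f_y = 2350 × 500 = 1175000 N.
Try a within the flange: a = T/(0.85 f'_c b_f) = 1175000/(0.85 × 32.6 × 1120) = 37.86 mm.
Since a = 37.86 ≤ h_f = 85 mm, the stress block lies entirely in the flange; analyse as a rectangular beam of width b_f.
M_n = T(d − a/2) = 1175000 × (595 − 18.93) = 676.88 × 10⁶ N·mm.
M_n = 676.88 kN·m.

M_n ≈ 677 kN·m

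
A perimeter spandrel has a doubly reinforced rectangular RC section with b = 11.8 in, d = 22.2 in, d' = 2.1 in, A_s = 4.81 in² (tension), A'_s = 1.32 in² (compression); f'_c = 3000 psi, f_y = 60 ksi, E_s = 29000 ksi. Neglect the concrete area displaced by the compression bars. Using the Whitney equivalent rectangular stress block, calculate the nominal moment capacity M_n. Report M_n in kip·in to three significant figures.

M_n ≈ 5510 kip·in

Assume both steels yield.
a = (A_s − A'_s) f_y/(0.85 f'_c b) = (4.81 − 1.32) × 60/(0.85 × 3 × 11.8) = 6.959 in.
c = a/β₁ = 6.959/0.85 = 8.187 in; ε'_s = 0.003(c − d')/c = 0.0022 ≥ ε_y = 0.0021, so the compression steel yields.
M_n = (A_s − A'_s) f_y (d − a/2) + A'_s f_y (d − d') = 209.4 × (22.2 − 3.4795) + 79.2 × (22.2 − 2.1) = 3920.1 + 1591.9 = 5512.0 kip·in.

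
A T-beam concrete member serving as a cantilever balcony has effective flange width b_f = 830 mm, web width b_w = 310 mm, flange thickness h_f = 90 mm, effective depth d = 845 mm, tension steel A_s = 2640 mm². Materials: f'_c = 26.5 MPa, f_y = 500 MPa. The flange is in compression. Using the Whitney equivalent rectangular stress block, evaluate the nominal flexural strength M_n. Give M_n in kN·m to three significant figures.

Tension: T = A_s f_y = 2640 × 500 = 1320000 N.
Try a within the flange: a = T/(0.85 f'_c b_f) = 1320000/(0.85 × 26.5 × 830) = 70.60 mm.
Since a = 70.60 ≤ h_f = 90 mm, the stress block lies entirely in the flange; analyse as a rectangular beam of width b_f.
M_n = T(d − a/2) = 1320000 × (845 − 35.3) = 1068.80 × 10⁶ N·mm.
M_n = 1068.80 kN·m.

M_n ≈ 1070 kN·m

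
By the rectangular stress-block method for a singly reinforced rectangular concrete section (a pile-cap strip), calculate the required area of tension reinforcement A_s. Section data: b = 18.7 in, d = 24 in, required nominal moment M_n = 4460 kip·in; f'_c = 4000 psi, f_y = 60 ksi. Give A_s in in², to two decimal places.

A_s ≈ 3.31 in²

From M_n = 0.85 f'_c a b (d − a/2):
a = d − √(d² − 2M_n/(0.85 f'_c b)) = 24 − √(24² − 2 × 4460/(0.85 × 4 × 18.7)) = 3.126 in.
A_s = 0.85 f'_c a b / f_y = 0.85 × 4 × 3.126 × 18.7 / 60 = 3.313 in².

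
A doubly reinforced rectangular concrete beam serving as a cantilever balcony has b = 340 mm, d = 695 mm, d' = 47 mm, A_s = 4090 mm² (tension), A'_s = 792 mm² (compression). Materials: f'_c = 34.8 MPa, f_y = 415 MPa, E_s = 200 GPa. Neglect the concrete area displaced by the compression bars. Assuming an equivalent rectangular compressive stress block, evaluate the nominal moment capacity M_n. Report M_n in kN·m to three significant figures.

Assume both tension and compression steel yield.
Net tension couple steel: A_s − A'_s = 3298 mm².
a = (A_s − A'_s) f_y / (0.85 f'_c b) = 1368670/(0.85 × 34.8 × 340) = 136.09 mm.
c = a/β₁ = 136.09/0.801 = 169.90 mm; ε'_s = 0.003(c − d')/c = 0.0022 ≥ f_y/E_s = 0.0021, so compression steel does yield.
M_n = (A_s − A'_s) f_y (d − a/2) + A'_s f_y (d − d') = [1368670 × (695 − 68.045) + 328680 × (695 − 47)] × 10⁻⁶ = 858.09 + 212.98 = 1071.07 kN·m.

M_n ≈ 1070 kN·m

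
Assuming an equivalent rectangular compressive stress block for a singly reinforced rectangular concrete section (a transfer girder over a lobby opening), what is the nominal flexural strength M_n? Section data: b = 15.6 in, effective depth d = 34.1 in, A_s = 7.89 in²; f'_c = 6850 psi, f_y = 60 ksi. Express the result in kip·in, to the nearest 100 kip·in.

M_n ≈ 14900 kip·in

T = A_s f_y = 7.89 × 60 = 473.4 kips.
a = T/(0.85 f'_c b) = 473.4/(0.85 × 6.85 × 15.6) = 5.212 in.
M_n = T(d − a/2) = 473.4 × (34.1 − 2.606) = 14909.3 kip·in.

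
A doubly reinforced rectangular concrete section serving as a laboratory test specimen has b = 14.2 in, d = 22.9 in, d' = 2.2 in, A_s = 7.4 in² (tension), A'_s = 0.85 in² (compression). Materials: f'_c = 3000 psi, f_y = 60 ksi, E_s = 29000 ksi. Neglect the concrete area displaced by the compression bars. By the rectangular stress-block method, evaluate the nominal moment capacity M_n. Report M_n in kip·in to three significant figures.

Assume both steels yield.
a = (A_s − A'_s) f_y/(0.85 f'_c b) = (7.4 − 0.85) × 60/(0.85 × 3 × 14.2) = 10.853 in.
c = a/β₁ = 10.853/0.85 = 12.768 in; ε'_s = 0.003(c − d')/c = 0.0025 ≥ ε_y = 0.0021, so the compression steel yields.
M_n = (A_s − A'_s) f_y (d − a/2) + A'_s f_y (d − d') = 393 × (22.9 − 5.4265) + 51 × (22.9 − 2.2) = 6867.1 + 1055.7 = 7922.8 kip·in.

M_n ≈ 7920 kip·in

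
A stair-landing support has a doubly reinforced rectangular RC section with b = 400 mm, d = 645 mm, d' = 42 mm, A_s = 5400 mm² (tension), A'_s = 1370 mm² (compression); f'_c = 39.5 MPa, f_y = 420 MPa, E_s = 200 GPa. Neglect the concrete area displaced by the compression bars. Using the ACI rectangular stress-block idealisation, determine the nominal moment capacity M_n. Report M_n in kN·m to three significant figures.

Assume both tension and compression steel yield.
Net tension couple steel: A_s − A'_s = 4030 mm².
a = (A_s − A'_s) f_y / (0.85 f'_c b) = 1692600/(0.85 × 39.5 × 400) = 126.03 mm.
c = a/β₁ = 126.03/0.768 = 164.10 mm; ε'_s = 0.003(c − d')/c = 0.0022 ≥ f_y/E_s = 0.0021, so compression steel does yield.
M_n = (A_s − A'_s) f_y (d − a/2) + A'_s f_y (d − d') = [1692600 × (645 − 63.015) + 575400 × (645 − 42)] × 10⁻⁶ = 985.07 + 346.97 = 1332.04 kN·m.

M_n ≈ 1330 kN·m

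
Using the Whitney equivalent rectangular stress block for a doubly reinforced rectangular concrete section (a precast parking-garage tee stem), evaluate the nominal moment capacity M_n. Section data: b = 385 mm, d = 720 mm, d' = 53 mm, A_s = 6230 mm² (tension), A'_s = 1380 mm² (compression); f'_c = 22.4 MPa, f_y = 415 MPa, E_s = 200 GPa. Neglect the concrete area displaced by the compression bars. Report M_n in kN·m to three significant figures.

M_n ≈ 1550 kN·m

Assume both tension and compression steel yield.
Net tension couple steel: A_s − A'_s = 4850 mm².
a = (A_s − A'_s) f_y / (0.85 f'_c b) = 2012750/(0.85 × 22.4 × 385) = 274.58 mm.
c = a/β₁ = 274.58/0.85 = 323.04 mm; ε'_s = 0.003(c − d')/c = 0.0025 ≥ f_y/E_s = 0.0021, so compression steel does yield.
M_n = (A_s − A'_s) f_y (d − a/2) + A'_s f_y (d − d') = [2012750 × (720 − 137.29) + 572700 × (720 − 53)] × 10⁻⁶ = 1172.85 + 381.99 = 1554.84 kN·m.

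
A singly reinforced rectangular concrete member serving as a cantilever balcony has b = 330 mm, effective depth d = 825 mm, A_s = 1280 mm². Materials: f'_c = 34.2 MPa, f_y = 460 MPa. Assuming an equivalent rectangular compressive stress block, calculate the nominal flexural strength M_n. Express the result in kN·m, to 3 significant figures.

T = A_s f_y = 1280 × 460 = 588800 N = 588.8 kN.
From C = T: a = T/(0.85 f'_c b) = 588800/(0.85 × 34.2 × 330) = 61.38 mm.
M_n = T(d − a/2) = 588.8 kN × (825 − 30.69) mm = 467.69 kN·m.

M_n ≈ 468 kN·m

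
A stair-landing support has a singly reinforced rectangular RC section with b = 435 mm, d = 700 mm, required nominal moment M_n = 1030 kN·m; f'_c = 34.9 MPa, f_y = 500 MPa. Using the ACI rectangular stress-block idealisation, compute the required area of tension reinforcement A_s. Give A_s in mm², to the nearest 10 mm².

With M_n = 0.85 f'_c a b (d − a/2), solve the quadratic for a:
a = d − √(d² − 2M_n/(0.85 f'_c b)) = 700 − √(700² − 2 × 1030×10⁶/(0.85 × 34.9 × 435)) = 125.23 mm.
A_s = 0.85 f'_c a b / f_y = 0.85 × 34.9 × 125.23 × 435 / 500 = 3232.0 mm².

A_s ≈ 3230 mm²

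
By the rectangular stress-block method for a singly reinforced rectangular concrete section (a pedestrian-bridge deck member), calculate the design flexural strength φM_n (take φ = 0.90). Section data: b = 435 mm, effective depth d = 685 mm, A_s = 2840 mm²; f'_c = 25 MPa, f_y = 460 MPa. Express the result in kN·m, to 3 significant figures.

φM_n ≈ 722 kN·m

T = A_s f_y = 2840 × 460 = 1306400 N = 1306.4 kN.
From C = T: a = T/(0.85 f'_c b) = 1306400/(0.85 × 25 × 435) = 141.33 mm.
M_n = T(d − a/2) = 1306.4 kN × (685 − 70.665) mm = 802.57 kN·m.
φM_n = 0.90 × 802.57 = 722.31 kN·m.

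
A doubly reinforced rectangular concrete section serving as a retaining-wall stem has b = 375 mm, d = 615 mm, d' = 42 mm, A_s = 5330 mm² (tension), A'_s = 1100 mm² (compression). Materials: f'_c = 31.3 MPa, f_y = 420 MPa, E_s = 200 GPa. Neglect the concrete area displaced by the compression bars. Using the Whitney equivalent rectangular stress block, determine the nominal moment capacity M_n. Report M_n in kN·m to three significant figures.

Assume both tension and compression steel yield.
Net tension couple steel: A_s − A'_s = 4230 mm².
a = (A_s − A'_s) f_y / (0.85 f'_c b) = 1776600/(0.85 × 31.3 × 375) = 178.07 mm.
c = a/β₁ = 178.07/0.826 = 215.58 mm; ε'_s = 0.003(c − d')/c = 0.0024 ≥ f_y/E_s = 0.0021, so compression steel does yield.
M_n = (A_s − A'_s) f_y (d − a/2) + A'_s f_y (d − d') = [1776600 × (615 − 89.035) + 462000 × (615 − 42)] × 10⁻⁶ = 934.43 + 264.73 = 1199.16 kN·m.

M_n ≈ 1200 kN·m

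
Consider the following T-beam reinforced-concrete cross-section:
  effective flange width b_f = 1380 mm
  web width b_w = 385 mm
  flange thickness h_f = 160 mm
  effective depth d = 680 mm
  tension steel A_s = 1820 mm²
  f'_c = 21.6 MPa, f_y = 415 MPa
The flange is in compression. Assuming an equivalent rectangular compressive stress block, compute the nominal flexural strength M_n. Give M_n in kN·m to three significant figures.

M_n ≈ 502 kN·m

Tension: T = A_s f_y = 1820 × 415 = 755300 N.
Try a within the flange: a = T/(0.85 f'_c b_f) = 755300/(0.85 × 21.6 × 1380) = 29.81 mm.
Since a = 29.81 ≤ h_f = 160 mm, the stress block lies entirely in the flange; analyse as a rectangular beam of width b_f.
M_n = T(d − a/2) = 755300 × (680 − 14.905) = 502.35 × 10⁶ N·mm.
M_n = 502.35 kN·m.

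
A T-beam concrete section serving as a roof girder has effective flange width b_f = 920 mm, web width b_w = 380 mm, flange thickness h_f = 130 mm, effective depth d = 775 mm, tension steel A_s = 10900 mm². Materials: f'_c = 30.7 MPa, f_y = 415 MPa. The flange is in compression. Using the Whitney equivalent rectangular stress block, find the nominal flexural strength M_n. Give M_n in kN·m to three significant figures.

M_n ≈ 3020 kN·m

Tension: T = A_s f_y = 10900 × 415 = 4523500 N.
Try a within the flange: a = T/(0.85 f'_c b_f) = 4523500/(0.85 × 30.7 × 920) = 188.42 mm.
a = 188.42 > h_f = 130 mm: the block extends into the web. Split into flange-overhang and web parts.
C_f = 0.85 f'_c (b_f − b_w) h_f = 0.85 × 30.7 × (920 − 380) × 130 = 1831869 N.
Remaining web compression depth: a_w = (T − C_f)/(0.85 f'_c b_w) = (4523500 − 1831869)/(0.85 × 30.7 × 380) = 271.44 mm.
M_n = C_f(d − h_f/2) + (T − C_f)(d − a_w/2) = 1831869 × (775 − 65) + 2691631 × (775 − 135.72) = 1300.63 + 1720.71 = 3021.34 × 10⁶ N·mm.
M_n = 3021.34 kN·m.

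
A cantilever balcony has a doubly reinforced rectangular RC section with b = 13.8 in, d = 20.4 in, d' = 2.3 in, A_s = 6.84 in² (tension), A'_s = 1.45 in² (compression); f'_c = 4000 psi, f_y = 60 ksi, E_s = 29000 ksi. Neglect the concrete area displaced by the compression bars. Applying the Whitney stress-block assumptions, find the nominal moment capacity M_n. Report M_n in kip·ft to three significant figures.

M_n ≈ 588 kip·ft

Assume both steels yield.
a = (A_s − A'_s) f_y/(0.85 f'_c b) = (6.84 − 1.45) × 60/(0.85 × 4 × 13.8) = 6.893 in.
c = a/β₁ = 6.893/0.85 = 8.109 in; ε'_s = 0.003(c − d')/c = 0.0021 ≥ ε_y = 0.0021, so the compression steel yields.
M_n = (A_s − A'_s) f_y (d − a/2) + A'_s f_y (d − d') = 323.4 × (20.4 − 3.4465) + 87 × (20.4 − 2.3) = 5482.8 + 1574.7 = 7057.5 kip·in = 7057.5/12 = 588.13 kip·ft.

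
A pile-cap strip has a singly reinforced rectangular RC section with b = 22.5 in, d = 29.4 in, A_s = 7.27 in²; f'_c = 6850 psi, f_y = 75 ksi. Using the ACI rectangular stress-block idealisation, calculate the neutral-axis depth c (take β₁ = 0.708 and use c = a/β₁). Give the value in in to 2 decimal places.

T = A_s f_y = 7.27 × 75 = 545.25 kips.
a = T/(0.85 f'_c b) = 545.25/(0.85 × 6.85 × 22.5) = 4.1620 in.
With β₁ = 0.708, c = a/β₁ = 4.1620/0.708 = 5.88 in.

c ≈ 5.88 in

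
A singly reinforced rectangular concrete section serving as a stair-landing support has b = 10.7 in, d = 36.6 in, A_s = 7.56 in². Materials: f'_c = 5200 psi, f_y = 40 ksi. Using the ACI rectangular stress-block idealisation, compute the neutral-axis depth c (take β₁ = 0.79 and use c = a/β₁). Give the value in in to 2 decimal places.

T = A_s f_y = 7.56 × 40 = 302.4 kips.
a = T/(0.85 f'_c b) = 302.4/(0.85 × 5.2 × 10.7) = 6.3940 in.
With β₁ = 0.79, c = a/β₁ = 6.3940/0.79 = 8.09 in.

c ≈ 8.09 in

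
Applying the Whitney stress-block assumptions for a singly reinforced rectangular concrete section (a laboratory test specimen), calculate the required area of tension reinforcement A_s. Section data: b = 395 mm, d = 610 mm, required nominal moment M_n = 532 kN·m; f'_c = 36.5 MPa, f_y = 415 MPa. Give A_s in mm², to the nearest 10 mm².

With M_n = 0.85 f'_c a b (d − a/2), solve the quadratic for a:
a = d − √(d² − 2M_n/(0.85 f'_c b)) = 610 − √(610² − 2 × 532×10⁶/(0.85 × 36.5 × 395)) = 75.89 mm.
A_s = 0.85 f'_c a b / f_y = 0.85 × 36.5 × 75.89 × 395 / 415 = 2241.0 mm².

A_s ≈ 2240 mm²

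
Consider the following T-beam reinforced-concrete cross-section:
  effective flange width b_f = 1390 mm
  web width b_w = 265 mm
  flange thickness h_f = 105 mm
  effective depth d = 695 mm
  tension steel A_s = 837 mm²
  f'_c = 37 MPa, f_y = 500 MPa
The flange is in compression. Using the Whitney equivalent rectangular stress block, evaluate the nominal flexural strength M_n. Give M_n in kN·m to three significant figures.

M_n ≈ 289 kN·m

Tension: T = A_s f_y = 837 × 500 = 418500 N.
Try a within the flange: a = T/(0.85 f'_c b_f) = 418500/(0.85 × 37 × 1390) = 9.57 mm.
Since a = 9.57 ≤ h_f = 105 mm, the stress block lies entirely in the flange; analyse as a rectangular beam of width b_f.
M_n = T(d − a/2) = 418500 × (695 − 4.785) = 288.85 × 10⁶ N·mm.
M_n = 288.85 kN·m.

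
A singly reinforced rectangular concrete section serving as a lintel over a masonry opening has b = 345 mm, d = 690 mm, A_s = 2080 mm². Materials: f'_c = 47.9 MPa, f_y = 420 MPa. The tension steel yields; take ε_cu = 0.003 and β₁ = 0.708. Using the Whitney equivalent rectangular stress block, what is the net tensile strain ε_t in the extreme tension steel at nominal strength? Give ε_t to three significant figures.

a = A_s f_y/(0.85 f'_c b) = 62.19 mm.
β₁ = 0.708, so c = a/β₁ = 62.19/0.708 = 87.84 mm.
From the linear strain diagram with ε_cu = 0.003: ε_t = 0.003 (d − c)/c = 0.003 × (690 − 87.84)/87.84 = 0.0206.
Since ε_t ≥ 0.005, the section is tension-controlled.

ε_t ≈ 0.0206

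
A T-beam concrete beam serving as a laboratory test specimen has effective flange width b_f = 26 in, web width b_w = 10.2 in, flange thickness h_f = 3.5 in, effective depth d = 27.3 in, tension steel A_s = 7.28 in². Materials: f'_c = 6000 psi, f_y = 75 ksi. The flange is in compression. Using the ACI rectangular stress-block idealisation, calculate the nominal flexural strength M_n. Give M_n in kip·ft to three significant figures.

Tension: T = A_s f_y = 7.28 × 75 = 546 kips.
Try a within the flange: a = T/(0.85 f'_c b_f) = 546/(0.85 × 6 × 26) = 4.118 in.
a = 4.118 > h_f = 3.5 in: the block extends into the web. Split into flange-overhang and web parts.
C_f = 0.85 f'_c (b_f − b_w) h_f = 0.85 × 6 × (26 − 10.2) × 3.5 = 282.0 kips.
Remaining web compression depth: a_w = (T − C_f)/(0.85 f'_c b_w) = (546 − 282.0)/(0.85 × 6 × 10.2) = 5.075 in.
M_n = C_f(d − h_f/2) + (T − C_f)(d − a_w/2) = 282.0 × (27.3 − 1.75) + 264 × (27.3 − 2.5375) = 7205.1 + 6537.3 = 13742.4 kip·in.
M_n = 13742.4/12 = 1145.20 kip·ft.

M_n ≈ 1150 kip·ft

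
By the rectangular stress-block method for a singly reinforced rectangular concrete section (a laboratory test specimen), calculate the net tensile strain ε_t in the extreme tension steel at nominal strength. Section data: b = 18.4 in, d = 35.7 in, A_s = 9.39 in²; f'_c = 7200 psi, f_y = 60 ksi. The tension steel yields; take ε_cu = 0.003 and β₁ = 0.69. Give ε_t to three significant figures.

ε_t ≈ 0.0118

a = A_s f_y/(0.85 f'_c b) = 5.003 in.
β₁ = 0.69, so c = a/β₁ = 5.003/0.69 = 7.251 in.
From the linear strain diagram with ε_cu = 0.003: ε_t = 0.003 (d − c)/c = 0.003 × (35.7 − 7.251)/7.251 = 0.0118.
Since ε_t ≥ 0.005, the section is tension-controlled.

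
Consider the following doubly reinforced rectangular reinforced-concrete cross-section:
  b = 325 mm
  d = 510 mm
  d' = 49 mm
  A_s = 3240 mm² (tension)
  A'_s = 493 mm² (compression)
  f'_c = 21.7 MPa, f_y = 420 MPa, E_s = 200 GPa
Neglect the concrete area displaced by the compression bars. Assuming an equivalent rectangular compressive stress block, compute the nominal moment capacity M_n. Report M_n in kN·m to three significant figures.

M_n ≈ 573 kN·m

Assume both tension and compression steel yield.
Net tension couple steel: A_s − A'_s = 2747 mm².
a = (A_s − A'_s) f_y / (0.85 f'_c b) = 1153740/(0.85 × 21.7 × 325) = 192.46 mm.
c = a/β₁ = 192.46/0.85 = 226.42 mm; ε'_s = 0.003(c − d')/c = 0.0024 ≥ f_y/E_s = 0.0021, so compression steel does yield.
M_n = (A_s − A'_s) f_y (d − a/2) + A'_s f_y (d − d') = [1153740 × (510 − 96.23) + 207060 × (510 − 49)] × 10⁻⁶ = 477.38 + 95.45 = 572.83 kN·m.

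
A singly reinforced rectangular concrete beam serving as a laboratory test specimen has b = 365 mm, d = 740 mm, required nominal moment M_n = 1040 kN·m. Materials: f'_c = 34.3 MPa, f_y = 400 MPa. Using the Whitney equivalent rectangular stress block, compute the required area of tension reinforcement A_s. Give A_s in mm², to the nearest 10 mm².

With M_n = 0.85 f'_c a b (d − a/2), solve the quadratic for a:
a = d − √(d² − 2M_n/(0.85 f'_c b)) = 740 − √(740² − 2 × 1040×10⁶/(0.85 × 34.3 × 365)) = 146.59 mm.
A_s = 0.85 f'_c a b / f_y = 0.85 × 34.3 × 146.59 × 365 / 400 = 3899.9 mm².

A_s ≈ 3900 mm²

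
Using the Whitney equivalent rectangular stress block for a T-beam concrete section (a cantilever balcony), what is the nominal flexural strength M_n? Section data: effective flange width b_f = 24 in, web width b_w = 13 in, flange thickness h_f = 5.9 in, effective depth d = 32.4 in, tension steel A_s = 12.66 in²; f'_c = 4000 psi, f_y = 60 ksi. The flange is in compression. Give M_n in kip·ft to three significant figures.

M_n ≈ 1720 kip·ft

Tension: T = A_s f_y = 12.66 × 60 = 759.6 kips.
Try a within the flange: a = T/(0.85 f'_c b_f) = 759.6/(0.85 × 4 × 24) = 9.309 in.
a = 9.309 > h_f = 5.9 in: the block extends into the web. Split into flange-overhang and web parts.
C_f = 0.85 f'_c (b_f − b_w) h_f = 0.85 × 4 × (24 − 13) × 5.9 = 220.7 kips.
Remaining web compression depth: a_w = (T − C_f)/(0.85 f'_c b_w) = (759.6 − 220.7)/(0.85 × 4 × 13) = 12.192 in.
M_n = C_f(d − h_f/2) + (T − C_f)(d − a_w/2) = 220.7 × (32.4 − 2.95) + 538.9 × (32.4 − 6.096) = 6499.6 + 14175.2 = 20674.8 kip·in.
M_n = 20674.8/12 = 1722.90 kip·ft.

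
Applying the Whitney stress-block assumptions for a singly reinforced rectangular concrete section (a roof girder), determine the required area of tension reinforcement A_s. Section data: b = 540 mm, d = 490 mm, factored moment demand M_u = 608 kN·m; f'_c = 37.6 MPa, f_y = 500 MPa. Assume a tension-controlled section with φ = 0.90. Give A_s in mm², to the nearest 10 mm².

M_n = M_u/φ = 608/0.90 = 675.556 kN·m.
With M_n = 0.85 f'_c a b (d − a/2), solve the quadratic for a:
a = d − √(d² − 2M_n/(0.85 f'_c b)) = 490 − √(490² − 2 × 675.556×10⁶/(0.85 × 37.6 × 540)) = 87.74 mm.
A_s = 0.85 f'_c a b / f_y = 0.85 × 37.6 × 87.74 × 540 / 500 = 3028.5 mm².

A_s ≈ 3030 mm²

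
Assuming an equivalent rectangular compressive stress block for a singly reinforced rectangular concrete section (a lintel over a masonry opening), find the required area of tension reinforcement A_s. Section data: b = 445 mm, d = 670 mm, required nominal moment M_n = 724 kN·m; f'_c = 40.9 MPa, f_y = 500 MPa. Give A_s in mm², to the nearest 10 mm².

A_s ≈ 2290 mm²

With M_n = 0.85 f'_c a b (d − a/2), solve the quadratic for a:
a = d − √(d² − 2M_n/(0.85 f'_c b)) = 670 − √(670² − 2 × 724×10⁶/(0.85 × 40.9 × 445)) = 73.93 mm.
A_s = 0.85 f'_c a b / f_y = 0.85 × 40.9 × 73.93 × 445 / 500 = 2287.5 mm².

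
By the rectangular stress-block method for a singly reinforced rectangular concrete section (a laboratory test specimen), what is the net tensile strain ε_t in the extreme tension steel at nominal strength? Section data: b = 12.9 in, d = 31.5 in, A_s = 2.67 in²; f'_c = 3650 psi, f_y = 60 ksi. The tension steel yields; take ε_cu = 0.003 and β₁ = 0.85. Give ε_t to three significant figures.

ε_t ≈ 0.0171

a = A_s f_y/(0.85 f'_c b) = 4.003 in.
β₁ = 0.85, so c = a/β₁ = 4.003/0.85 = 4.709 in.
From the linear strain diagram with ε_cu = 0.003: ε_t = 0.003 (d − c)/c = 0.003 × (31.5 − 4.709)/4.709 = 0.0171.
Since ε_t ≥ 0.005, the section is tension-controlled.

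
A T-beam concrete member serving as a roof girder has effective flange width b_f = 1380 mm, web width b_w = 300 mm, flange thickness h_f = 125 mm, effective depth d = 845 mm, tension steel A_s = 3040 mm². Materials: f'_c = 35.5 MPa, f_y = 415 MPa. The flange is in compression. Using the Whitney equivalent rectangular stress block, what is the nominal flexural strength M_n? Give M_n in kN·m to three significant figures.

M_n ≈ 1050 kN·m

Tension: T = A_s f_y = 3040 × 415 = 1261600 N.
Try a within the flange: a = T/(0.85 f'_c b_f) = 1261600/(0.85 × 35.5 × 1380) = 30.30 mm.
Since a = 30.30 ≤ h_f = 125 mm, the stress block lies entirely in the flange; analyse as a rectangular beam of width b_f.
M_n = T(d − a/2) = 1261600 × (845 − 15.15) = 1046.94 × 10⁶ N·mm.
M_n = 1046.94 kN·m.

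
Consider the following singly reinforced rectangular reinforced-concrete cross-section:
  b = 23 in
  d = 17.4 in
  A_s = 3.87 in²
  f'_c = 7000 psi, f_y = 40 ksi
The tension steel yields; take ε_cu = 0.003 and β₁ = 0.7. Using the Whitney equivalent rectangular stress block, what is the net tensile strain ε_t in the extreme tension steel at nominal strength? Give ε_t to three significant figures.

a = A_s f_y/(0.85 f'_c b) = 1.131 in.
β₁ = 0.7, so c = a/β₁ = 1.131/0.7 = 1.616 in.
From the linear strain diagram with ε_cu = 0.003: ε_t = 0.003 (d − c)/c = 0.003 × (17.4 − 1.616)/1.616 = 0.0293.
Since ε_t ≥ 0.005, the section is tension-controlled.

ε_t ≈ 0.0293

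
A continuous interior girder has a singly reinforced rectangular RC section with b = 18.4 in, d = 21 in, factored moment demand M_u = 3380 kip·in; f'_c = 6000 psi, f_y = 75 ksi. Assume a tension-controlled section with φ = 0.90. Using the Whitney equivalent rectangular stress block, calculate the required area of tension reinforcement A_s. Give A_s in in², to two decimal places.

A_s ≈ 2.50 in²

M_n = M_u/φ = 3380/0.90 = 3755.56 kip·in.
From M_n = 0.85 f'_c a b (d − a/2):
a = d − √(d² − 2M_n/(0.85 f'_c b)) = 21 − √(21² − 2 × 3755.56/(0.85 × 6 × 18.4)) = 2.001 in.
A_s = 0.85 f'_c a b / f_y = 0.85 × 6 × 2.001 × 18.4 / 75 = 2.504 in².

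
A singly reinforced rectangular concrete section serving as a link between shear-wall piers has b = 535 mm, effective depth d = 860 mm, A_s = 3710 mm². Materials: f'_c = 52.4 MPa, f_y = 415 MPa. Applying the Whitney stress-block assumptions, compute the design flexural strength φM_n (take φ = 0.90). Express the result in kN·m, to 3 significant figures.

T = A_s f_y = 3710 × 415 = 1539650 N = 1539.65 kN.
From C = T: a = T/(0.85 f'_c b) = 1539650/(0.85 × 52.4 × 535) = 64.61 mm.
M_n = T(d − a/2) = 1539.65 kN × (860 − 32.305) mm = 1274.36 kN·m.
φM_n = 0.90 × 1274.36 = 1146.92 kN·m.

φM_n ≈ 1150 kN·m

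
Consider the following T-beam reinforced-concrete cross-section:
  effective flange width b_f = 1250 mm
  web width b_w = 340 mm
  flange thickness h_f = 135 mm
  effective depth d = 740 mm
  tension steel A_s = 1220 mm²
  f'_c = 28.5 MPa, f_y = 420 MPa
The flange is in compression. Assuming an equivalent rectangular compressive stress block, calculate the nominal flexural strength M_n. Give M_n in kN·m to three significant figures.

M_n ≈ 375 kN·m

Tension: T = A_s f_y = 1220 × 420 = 512400 N.
Try a within the flange: a = T/(0.85 f'_c b_f) = 512400/(0.85 × 28.5 × 1250) = 16.92 mm.
Since a = 16.92 ≤ h_f = 135 mm, the stress block lies entirely in the flange; analyse as a rectangular beam of width b_f.
M_n = T(d − a/2) = 512400 × (740 − 8.46) = 374.84 × 10⁶ N·mm.
M_n = 374.84 kN·m.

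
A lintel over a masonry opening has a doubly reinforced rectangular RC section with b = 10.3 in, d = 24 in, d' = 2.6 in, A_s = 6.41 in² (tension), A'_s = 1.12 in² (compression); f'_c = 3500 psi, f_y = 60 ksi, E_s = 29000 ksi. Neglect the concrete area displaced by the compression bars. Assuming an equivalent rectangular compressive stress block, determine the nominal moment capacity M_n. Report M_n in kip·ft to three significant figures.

M_n ≈ 618 kip·ft

Assume both steels yield.
a = (A_s − A'_s) f_y/(0.85 f'_c b) = (6.41 − 1.12) × 60/(0.85 × 3.5 × 10.3) = 10.358 in.
c = a/β₁ = 10.358/0.85 = 12.186 in; ε'_s = 0.003(c − d')/c = 0.0024 ≥ ε_y = 0.0021, so the compression steel yields.
M_n = (A_s − A'_s) f_y (d − a/2) + A'_s f_y (d − d') = 317.4 × (24 − 5.179) + 67.2 × (24 − 2.6) = 5973.8 + 1438.1 = 7411.9 kip·in = 7411.9/12 = 617.66 kip·ft.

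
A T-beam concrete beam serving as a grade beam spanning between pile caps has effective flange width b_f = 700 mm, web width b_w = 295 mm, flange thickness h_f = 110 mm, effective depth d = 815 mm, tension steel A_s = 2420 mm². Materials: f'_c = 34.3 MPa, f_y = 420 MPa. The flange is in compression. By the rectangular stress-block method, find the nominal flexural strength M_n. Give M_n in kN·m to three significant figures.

Tension: T = A_s f_y = 2420 × 420 = 1016400 N.
Try a within the flange: a = T/(0.85 f'_c b_f) = 1016400/(0.85 × 34.3 × 700) = 49.80 mm.
Since a = 49.80 ≤ h_f = 110 mm, the stress block lies entirely in the flange; analyse as a rectangular beam of width b_f.
M_n = T(d − a/2) = 1016400 × (815 − 24.9) = 803.06 × 10⁶ N·mm.
M_n = 803.06 kN·m.

M_n ≈ 803 kN·m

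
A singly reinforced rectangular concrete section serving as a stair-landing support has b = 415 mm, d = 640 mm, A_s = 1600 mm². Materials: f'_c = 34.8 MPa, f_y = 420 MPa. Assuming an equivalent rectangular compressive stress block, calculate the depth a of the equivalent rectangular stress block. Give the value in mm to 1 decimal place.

T = A_s f_y = 1600 × 420 = 672000 N = 672 kN.
Setting C = 0.85 f'_c a b equal to T: a = 672000/(0.85 × 34.8 × 415) = 54.7 mm.

a ≈ 54.7 mm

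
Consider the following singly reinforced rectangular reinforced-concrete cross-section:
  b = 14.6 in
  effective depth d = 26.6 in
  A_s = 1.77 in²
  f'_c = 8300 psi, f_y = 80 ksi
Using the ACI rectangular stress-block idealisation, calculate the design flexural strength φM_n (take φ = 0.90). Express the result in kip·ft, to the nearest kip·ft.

φM_n ≈ 275 kip·ft

T = A_s f_y = 1.77 × 80 = 141.6 kips.
a = T/(0.85 f'_c b) = 141.6/(0.85 × 8.3 × 14.6) = 1.375 in.
M_n = T(d − a/2) = 141.6 × (26.6 − 0.6875) = 3669.2 kip·in = 3669.2/12 = 305.77 kip·ft.
φM_n = 0.90 × 305.77 = 275.19 kip·ft.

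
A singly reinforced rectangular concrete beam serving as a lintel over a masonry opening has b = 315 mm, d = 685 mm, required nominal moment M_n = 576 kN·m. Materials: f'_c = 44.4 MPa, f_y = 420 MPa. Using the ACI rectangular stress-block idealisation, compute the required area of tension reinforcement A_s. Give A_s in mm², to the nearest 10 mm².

A_s ≈ 2120 mm²

With M_n = 0.85 f'_c a b (d − a/2), solve the quadratic for a:
a = d − √(d² − 2M_n/(0.85 f'_c b)) = 685 − √(685² − 2 × 576×10⁶/(0.85 × 44.4 × 315)) = 74.82 mm.
A_s = 0.85 f'_c a b / f_y = 0.85 × 44.4 × 74.82 × 315 / 420 = 2117.8 mm².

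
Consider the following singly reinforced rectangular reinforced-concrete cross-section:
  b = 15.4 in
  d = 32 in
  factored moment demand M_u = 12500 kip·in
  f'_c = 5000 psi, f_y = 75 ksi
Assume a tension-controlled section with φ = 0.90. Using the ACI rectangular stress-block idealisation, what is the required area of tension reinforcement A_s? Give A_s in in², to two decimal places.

A_s ≈ 6.56 in²

M_n = M_u/φ = 12500/0.90 = 13888.9 kip·in.
From M_n = 0.85 f'_c a b (d − a/2):
a = d − √(d² − 2M_n/(0.85 f'_c b)) = 32 − √(32² − 2 × 13888.9/(0.85 × 5 × 15.4)) = 7.514 in.
A_s = 0.85 f'_c a b / f_y = 0.85 × 5 × 7.514 × 15.4 / 75 = 6.557 in².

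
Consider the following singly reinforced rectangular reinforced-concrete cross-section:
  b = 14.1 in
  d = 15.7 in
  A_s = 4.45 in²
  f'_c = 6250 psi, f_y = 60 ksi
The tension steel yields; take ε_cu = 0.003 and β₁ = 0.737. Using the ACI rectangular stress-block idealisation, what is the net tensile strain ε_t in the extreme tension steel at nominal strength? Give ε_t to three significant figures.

a = A_s f_y/(0.85 f'_c b) = 3.564 in.
β₁ = 0.737, so c = a/β₁ = 3.564/0.737 = 4.836 in.
From the linear strain diagram with ε_cu = 0.003: ε_t = 0.003 (d − c)/c = 0.003 × (15.7 − 4.836)/4.836 = 0.00674.
Since ε_t ≥ 0.005, the section is tension-controlled.

ε_t ≈ 0.00674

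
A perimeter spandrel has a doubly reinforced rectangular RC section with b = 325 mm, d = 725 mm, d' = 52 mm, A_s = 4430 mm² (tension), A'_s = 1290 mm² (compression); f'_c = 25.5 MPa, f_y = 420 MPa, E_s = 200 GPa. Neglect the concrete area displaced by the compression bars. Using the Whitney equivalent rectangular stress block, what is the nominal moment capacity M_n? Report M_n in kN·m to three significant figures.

M_n ≈ 1200 kN·m

Assume both tension and compression steel yield.
Net tension couple steel: A_s − A'_s = 3140 mm².
a = (A_s − A'_s) f_y / (0.85 f'_c b) = 1318800/(0.85 × 25.5 × 325) = 187.21 mm.
c = a/β₁ = 187.21/0.85 = 220.25 mm; ε'_s = 0.003(c − d')/c = 0.0023 ≥ f_y/E_s = 0.0021, so compression steel does yield.
M_n = (A_s − A'_s) f_y (d − a/2) + A'_s f_y (d − d') = [1318800 × (725 − 93.605) + 541800 × (725 − 52)] × 10⁻⁶ = 832.68 + 364.63 = 1197.31 kN·m.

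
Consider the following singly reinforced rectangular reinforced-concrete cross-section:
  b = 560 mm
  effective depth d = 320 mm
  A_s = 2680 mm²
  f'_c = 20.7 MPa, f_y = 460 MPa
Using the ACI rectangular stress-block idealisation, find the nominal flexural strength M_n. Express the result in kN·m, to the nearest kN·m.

T = A_s f_y = 2680 × 460 = 1232800 N = 1232.8 kN.
From C = T: a = T/(0.85 f'_c b) = 1232800/(0.85 × 20.7 × 560) = 125.12 mm.
M_n = T(d − a/2) = 1232.8 kN × (320 − 62.56) mm = 317.37 kN·m.

M_n ≈ 317 kN·m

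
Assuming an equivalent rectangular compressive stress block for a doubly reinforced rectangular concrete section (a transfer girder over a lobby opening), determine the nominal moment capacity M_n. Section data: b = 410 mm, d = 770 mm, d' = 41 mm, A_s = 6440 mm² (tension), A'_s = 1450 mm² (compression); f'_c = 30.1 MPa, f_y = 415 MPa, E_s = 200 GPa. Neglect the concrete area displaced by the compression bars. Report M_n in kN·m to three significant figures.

Assume both tension and compression steel yield.
Net tension couple steel: A_s − A'_s = 4990 mm².
a = (A_s − A'_s) f_y / (0.85 f'_c b) = 2070850/(0.85 × 30.1 × 410) = 197.41 mm.
c = a/β₁ = 197.41/0.835 = 236.42 mm; ε'_s = 0.003(c − d')/c = 0.0025 ≥ f_y/E_s = 0.0021, so compression steel does yield.
M_n = (A_s − A'_s) f_y (d − a/2) + A'_s f_y (d − d') = [2070850 × (770 − 98.705) + 601750 × (770 − 41)] × 10⁻⁶ = 1390.15 + 438.68 = 1828.83 kN·m.

M_n ≈ 1830 kN·m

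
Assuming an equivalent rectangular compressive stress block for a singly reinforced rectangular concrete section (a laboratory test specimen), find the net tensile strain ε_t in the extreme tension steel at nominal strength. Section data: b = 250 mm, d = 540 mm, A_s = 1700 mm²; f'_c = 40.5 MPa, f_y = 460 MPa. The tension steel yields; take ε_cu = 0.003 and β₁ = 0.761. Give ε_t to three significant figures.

a = A_s f_y/(0.85 f'_c b) = 90.86 mm.
β₁ = 0.761, so c = a/β₁ = 90.86/0.761 = 119.40 mm.
From the linear strain diagram with ε_cu = 0.003: ε_t = 0.003 (d − c)/c = 0.003 × (540 − 119.40)/119.40 = 0.0106.
Since ε_t ≥ 0.005, the section is tension-controlled.

ε_t ≈ 0.0106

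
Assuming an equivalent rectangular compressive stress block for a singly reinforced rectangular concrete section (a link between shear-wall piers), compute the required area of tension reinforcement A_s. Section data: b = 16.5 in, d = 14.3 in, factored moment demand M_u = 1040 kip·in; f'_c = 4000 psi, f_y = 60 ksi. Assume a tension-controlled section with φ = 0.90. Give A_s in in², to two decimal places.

M_n = M_u/φ = 1040/0.90 = 1155.56 kip·in.
From M_n = 0.85 f'_c a b (d − a/2):
a = d − √(d² − 2M_n/(0.85 f'_c b)) = 14.3 − √(14.3² − 2 × 1155.56/(0.85 × 4 × 16.5)) = 1.521 in.
A_s = 0.85 f'_c a b / f_y = 0.85 × 4 × 1.521 × 16.5 / 60 = 1.422 in².

A_s ≈ 1.42 in²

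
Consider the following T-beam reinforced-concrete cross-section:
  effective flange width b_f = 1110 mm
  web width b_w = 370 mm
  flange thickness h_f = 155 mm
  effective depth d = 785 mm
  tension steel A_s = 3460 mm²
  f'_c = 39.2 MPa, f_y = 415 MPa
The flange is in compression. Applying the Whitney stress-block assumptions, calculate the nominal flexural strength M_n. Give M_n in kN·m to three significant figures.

M_n ≈ 1100 kN·m

Tension: T = A_s f_y = 3460 × 415 = 1435900 N.
Try a within the flange: a = T/(0.85 f'_c b_f) = 1435900/(0.85 × 39.2 × 1110) = 38.82 mm.
Since a = 38.82 ≤ h_f = 155 mm, the stress block lies entirely in the flange; analyse as a rectangular beam of width b_f.
M_n = T(d − a/2) = 1435900 × (785 − 19.41) = 1099.31 × 10⁶ N·mm.
M_n = 1099.31 kN·m.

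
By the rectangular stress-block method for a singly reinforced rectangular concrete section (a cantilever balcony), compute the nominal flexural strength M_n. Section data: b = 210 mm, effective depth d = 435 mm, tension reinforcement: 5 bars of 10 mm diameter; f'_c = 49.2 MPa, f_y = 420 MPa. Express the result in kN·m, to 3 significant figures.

A_s = 5 × 78.5 = 392.5 mm².
T = A_s f_y = 392.5 × 420 = 164850 N = 164.85 kN.
From C = T: a = T/(0.85 f'_c b) = 164850/(0.85 × 49.2 × 210) = 18.77 mm.
M_n = T(d − a/2) = 164.85 kN × (435 − 9.385) mm = 70.16 kN·m.

M_n ≈ 70.2 kN·m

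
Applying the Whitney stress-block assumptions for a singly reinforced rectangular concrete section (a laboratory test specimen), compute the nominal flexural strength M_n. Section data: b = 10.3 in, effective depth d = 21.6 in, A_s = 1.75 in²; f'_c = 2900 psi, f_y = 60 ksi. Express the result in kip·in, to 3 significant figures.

T = A_s f_y = 1.75 × 60 = 105 kips.
a = T/(0.85 f'_c b) = 105/(0.85 × 2.9 × 10.3) = 4.136 in.
M_n = T(d − a/2) = 105 × (21.6 − 2.068) = 2050.9 kip·in.

M_n ≈ 2050 kip·in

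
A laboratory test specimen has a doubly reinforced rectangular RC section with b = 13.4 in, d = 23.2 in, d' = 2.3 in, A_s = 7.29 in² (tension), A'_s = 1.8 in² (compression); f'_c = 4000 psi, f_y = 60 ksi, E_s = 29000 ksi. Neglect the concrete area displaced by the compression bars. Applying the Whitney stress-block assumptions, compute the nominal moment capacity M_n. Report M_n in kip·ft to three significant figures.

M_n ≈ 726 kip·ft

Assume both steels yield.
a = (A_s − A'_s) f_y/(0.85 f'_c b) = (7.29 − 1.8) × 60/(0.85 × 4 × 13.4) = 7.230 in.
c = a/β₁ = 7.230/0.85 = 8.506 in; ε'_s = 0.003(c − d')/c = 0.0022 ≥ ε_y = 0.0021, so the compression steel yields.
M_n = (A_s − A'_s) f_y (d − a/2) + A'_s f_y (d − d') = 329.4 × (23.2 − 3.615) + 108 × (23.2 − 2.3) = 6451.3 + 2257.2 = 8708.5 kip·in = 8708.5/12 = 725.71 kip·ft.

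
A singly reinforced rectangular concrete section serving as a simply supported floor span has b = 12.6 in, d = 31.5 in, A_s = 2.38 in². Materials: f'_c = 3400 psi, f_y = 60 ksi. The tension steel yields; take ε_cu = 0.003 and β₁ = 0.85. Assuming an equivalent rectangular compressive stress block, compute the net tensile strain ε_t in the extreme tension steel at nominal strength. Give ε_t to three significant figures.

a = A_s f_y/(0.85 f'_c b) = 3.922 in.
β₁ = 0.85, so c = a/β₁ = 3.922/0.85 = 4.614 in.
From the linear strain diagram with ε_cu = 0.003: ε_t = 0.003 (d − c)/c = 0.003 × (31.5 − 4.614)/4.614 = 0.0175.
Since ε_t ≥ 0.005, the section is tension-controlled.

ε_t ≈ 0.0175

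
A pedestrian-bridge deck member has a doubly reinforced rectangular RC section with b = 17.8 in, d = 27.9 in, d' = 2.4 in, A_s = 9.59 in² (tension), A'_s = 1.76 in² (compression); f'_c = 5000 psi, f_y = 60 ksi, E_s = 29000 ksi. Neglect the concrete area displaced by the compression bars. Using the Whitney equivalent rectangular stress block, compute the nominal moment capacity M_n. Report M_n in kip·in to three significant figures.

M_n ≈ 14300 kip·in

Assume both steels yield.
a = (A_s − A'_s) f_y/(0.85 f'_c b) = (9.59 − 1.76) × 60/(0.85 × 5 × 17.8) = 6.210 in.
c = a/β₁ = 6.210/0.8 = 7.763 in; ε'_s = 0.003(c − d')/c = 0.0021 ≥ ε_y = 0.0021, so the compression steel yields.
M_n = (A_s − A'_s) f_y (d − a/2) + A'_s f_y (d − d') = 469.8 × (27.9 − 3.105) + 105.6 × (27.9 − 2.4) = 11648.7 + 2692.8 = 14341.5 kip·in.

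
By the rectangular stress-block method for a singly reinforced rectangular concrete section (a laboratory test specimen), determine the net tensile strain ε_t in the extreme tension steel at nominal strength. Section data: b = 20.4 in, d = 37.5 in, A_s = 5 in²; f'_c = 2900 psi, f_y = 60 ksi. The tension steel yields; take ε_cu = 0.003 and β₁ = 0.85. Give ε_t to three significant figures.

a = A_s f_y/(0.85 f'_c b) = 5.966 in.
β₁ = 0.85, so c = a/β₁ = 5.966/0.85 = 7.019 in.
From the linear strain diagram with ε_cu = 0.003: ε_t = 0.003 (d − c)/c = 0.003 × (37.5 − 7.019)/7.019 = 0.0130.
Since ε_t ≥ 0.005, the section is tension-controlled.

ε_t ≈ 0.0130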